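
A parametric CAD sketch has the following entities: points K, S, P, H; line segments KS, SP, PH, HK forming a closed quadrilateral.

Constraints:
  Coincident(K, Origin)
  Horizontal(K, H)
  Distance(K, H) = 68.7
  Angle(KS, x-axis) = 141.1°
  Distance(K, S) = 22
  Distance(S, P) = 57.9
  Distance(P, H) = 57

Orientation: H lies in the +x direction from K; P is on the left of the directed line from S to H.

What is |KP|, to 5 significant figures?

54.533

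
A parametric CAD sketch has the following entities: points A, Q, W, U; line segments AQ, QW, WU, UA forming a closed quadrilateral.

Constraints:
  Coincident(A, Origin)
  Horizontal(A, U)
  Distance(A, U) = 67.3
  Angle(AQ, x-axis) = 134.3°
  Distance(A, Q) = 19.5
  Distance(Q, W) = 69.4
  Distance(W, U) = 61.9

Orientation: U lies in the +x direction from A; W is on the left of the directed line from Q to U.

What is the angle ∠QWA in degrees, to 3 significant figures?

16.1°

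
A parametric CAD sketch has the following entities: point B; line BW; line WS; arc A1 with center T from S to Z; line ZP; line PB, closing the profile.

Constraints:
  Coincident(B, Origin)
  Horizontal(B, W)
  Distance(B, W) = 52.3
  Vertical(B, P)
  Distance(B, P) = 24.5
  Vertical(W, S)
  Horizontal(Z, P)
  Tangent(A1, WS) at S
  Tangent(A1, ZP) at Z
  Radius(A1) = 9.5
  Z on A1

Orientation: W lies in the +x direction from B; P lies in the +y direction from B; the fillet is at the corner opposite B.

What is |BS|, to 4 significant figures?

54.41

The virtual corner opposite B is at (52.30, 24.50). A1 meets WS tangentially, so TS is at right angles to WS and since A1 is tangent to ZP there, TZ ⟂ ZP, with radius 9.5, so the center T sits 9.5 in from both sides at T = (42.80, 15.00). That places the tangent points at S = (52.30, 15.00) on WS and Z = (42.80, 24.50) on ZP. Then |BS| = |S − B| = 54.41.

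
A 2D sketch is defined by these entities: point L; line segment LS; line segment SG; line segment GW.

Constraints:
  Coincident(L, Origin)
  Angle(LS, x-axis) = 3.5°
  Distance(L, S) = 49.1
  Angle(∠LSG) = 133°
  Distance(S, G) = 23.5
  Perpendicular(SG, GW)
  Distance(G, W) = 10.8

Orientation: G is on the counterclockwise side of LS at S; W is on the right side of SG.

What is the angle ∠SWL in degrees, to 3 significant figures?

14.7°

L is at the origin; LS runs at 3.5° with length 49.1, so S = 49.1·(cos 3.5°, sin 3.5°) = (49.0, 3.00). ∠LSG = 133.0°, so SG runs at 3.5° + (180° − 133.0°) = 50.5° from the x-axis; with |SG| = 23.5, G = S + 23.5·(cos 50.5°, sin 50.5°) = (64.0, 21.1). SG is perpendicular to GW; with |GW| = 10.8 on the right of SG, W = G + 10.8·(0.772, -0.636) = (72.3, 14.3). Then cos ∠SWL = WS·WL / (|WS||WL|), giving 14.7°.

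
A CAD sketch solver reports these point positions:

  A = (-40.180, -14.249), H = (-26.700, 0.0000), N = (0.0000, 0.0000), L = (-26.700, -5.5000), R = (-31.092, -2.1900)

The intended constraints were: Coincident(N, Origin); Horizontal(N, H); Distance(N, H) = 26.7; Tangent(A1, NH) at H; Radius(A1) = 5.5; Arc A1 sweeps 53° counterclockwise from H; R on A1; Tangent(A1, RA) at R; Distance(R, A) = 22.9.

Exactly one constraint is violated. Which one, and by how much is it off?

Distance(R, A) = 22.9 — off by 7.80.

N = (0.00, 0.00) ✓; N.y = 0.00, H.y = 0.00 ✓; |NH| = 26.70 ✓; ∠(LH, HN) = 90.00° ✓; |LH| = 5.500 ✓; bearing(L→R) − bearing(L→H) = 53.00° ✓; |LR| = 5.500 ✓; ∠(LR, RA) = 90.00° ✓; |RA| = 15.10 ✗.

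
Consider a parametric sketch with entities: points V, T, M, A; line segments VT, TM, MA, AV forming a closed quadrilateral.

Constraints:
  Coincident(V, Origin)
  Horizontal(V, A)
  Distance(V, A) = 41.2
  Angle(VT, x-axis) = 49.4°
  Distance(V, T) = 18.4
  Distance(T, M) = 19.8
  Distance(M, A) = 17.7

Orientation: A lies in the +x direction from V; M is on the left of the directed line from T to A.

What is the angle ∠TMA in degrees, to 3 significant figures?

119°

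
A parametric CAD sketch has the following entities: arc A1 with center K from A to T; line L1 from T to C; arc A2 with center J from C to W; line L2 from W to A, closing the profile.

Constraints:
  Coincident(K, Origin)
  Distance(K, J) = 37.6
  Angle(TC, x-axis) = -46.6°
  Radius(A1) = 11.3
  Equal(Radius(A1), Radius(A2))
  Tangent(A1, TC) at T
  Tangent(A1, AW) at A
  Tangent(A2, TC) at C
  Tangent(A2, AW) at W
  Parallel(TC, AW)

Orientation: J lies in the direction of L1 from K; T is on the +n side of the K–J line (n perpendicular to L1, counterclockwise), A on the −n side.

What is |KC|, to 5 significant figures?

39.261

Tangency of A1 to both parallel lines with radius 11.3 puts T and A at K ± 11.3·n: T = (8.2103, 7.7641), A = (-8.2103, -7.7641). Equal radii place C and W the same way about J: C = J + 11.3·n = (34.045, -19.555), W = J − 11.3·n = (17.624, -35.083). Then |KC| = |C − K| = 39.261.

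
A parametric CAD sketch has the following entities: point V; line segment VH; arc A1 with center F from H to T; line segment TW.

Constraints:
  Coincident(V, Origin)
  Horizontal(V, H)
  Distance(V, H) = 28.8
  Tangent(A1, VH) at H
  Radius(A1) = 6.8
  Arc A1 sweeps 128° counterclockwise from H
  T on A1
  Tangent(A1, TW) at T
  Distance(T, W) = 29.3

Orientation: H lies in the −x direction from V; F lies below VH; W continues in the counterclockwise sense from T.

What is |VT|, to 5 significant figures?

35.882

V is at the origin; V and H share the same y with |VH| = 28.8 and H on the −x side, so H = (-28.800, 0.0000). Tangency of A1 to VH means the radius FH is perpendicular to VH, so F = H + (0, -6.8) = (-28.800, -6.8000). On A1, H sits at bearing 90° from F; a 128° counterclockwise sweep puts T at bearing 218°, so T = F + 6.8·(cos 218°, sin 218°) = (-34.158, -10.986). Then |VT| = |T − V| = 35.882.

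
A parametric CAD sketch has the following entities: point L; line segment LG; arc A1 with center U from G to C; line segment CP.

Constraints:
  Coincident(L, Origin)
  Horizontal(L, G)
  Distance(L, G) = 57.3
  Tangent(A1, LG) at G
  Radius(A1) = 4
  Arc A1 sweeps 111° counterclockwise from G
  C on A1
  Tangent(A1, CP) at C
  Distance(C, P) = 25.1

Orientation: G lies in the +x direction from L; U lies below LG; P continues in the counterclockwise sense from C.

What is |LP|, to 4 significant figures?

68.90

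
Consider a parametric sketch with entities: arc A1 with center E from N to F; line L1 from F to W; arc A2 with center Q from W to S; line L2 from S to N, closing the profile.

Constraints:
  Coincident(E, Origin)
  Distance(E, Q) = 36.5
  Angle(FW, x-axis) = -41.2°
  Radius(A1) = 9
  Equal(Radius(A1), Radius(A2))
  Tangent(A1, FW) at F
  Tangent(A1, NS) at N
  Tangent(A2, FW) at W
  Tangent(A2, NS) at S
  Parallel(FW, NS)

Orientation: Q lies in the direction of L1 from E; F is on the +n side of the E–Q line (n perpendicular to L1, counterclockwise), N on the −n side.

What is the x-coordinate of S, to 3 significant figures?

21.5

The slot axis is L1's direction at -41.2°, so u = (cos -41.2°, sin -41.2°) = (0.752, -0.659) and n = (−sin -41.2°, cos -41.2°) = (0.659, 0.752). E is at the origin and Q lies 36.5 along u from E, so Q = 36.5·u = (27.5, -24.0). Tangency of A1 to both parallel lines with radius 9.0 puts F and N at E ± 9.0·n: F = (5.93, 6.77), N = (-5.93, -6.77). Equal radii place W and S the same way about Q: W = Q + 9.0·n = (33.4, -17.3), S = Q − 9.0·n = (21.5, -30.8). So S.x = 21.5.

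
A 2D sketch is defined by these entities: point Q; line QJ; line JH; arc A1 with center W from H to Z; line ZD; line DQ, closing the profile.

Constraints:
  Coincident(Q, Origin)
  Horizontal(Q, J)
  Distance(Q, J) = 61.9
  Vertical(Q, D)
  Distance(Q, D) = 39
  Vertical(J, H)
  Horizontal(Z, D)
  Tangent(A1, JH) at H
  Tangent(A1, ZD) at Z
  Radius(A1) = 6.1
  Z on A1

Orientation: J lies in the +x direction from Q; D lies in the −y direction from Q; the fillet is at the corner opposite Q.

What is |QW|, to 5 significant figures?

64.777

Q is at the origin; Q and J share the same y with |QJ| = 61.9 and J on the +x side, so J = (61.900, 0.0000). QD is vertical with |QD| = 39.0 and D on the −y side, so D = (0.0000, -39.000). The virtual corner opposite Q is at (61.900, -39.000). Since A1 is tangent to JH there, WH ⟂ JH and since A1 is tangent to ZD there, WZ ⟂ ZD, with radius 6.1, so the center W sits 6.1 in from both sides at W = (55.800, -32.900). Then |QW| = |W − Q| = 64.777.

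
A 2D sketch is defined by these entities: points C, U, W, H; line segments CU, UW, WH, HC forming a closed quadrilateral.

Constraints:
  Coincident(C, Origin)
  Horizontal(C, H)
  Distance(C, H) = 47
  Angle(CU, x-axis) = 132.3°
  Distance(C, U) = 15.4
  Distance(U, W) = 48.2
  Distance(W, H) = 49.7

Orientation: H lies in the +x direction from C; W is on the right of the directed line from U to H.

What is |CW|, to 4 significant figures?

33.89

C is at the origin; C and H share the same y with |CH| = 47.0 and H in +x, so H = (47.0, 0). CU runs at 132.3° with |CU| = 15.4, so U = (-10.36, 11.39). W is determined by |UW| = 48.2 and |WH| = 49.7 together: it lies at the intersection of circle(U, 48.2) and circle(H, 49.7). With |UH| = 58.48, the foot of the radical line on UH is 27.99 from U and the perpendicular offset is √(48.2² − 27.99²) = 39.24. Taking the right-of-UH solution: W = (9.444, -32.55).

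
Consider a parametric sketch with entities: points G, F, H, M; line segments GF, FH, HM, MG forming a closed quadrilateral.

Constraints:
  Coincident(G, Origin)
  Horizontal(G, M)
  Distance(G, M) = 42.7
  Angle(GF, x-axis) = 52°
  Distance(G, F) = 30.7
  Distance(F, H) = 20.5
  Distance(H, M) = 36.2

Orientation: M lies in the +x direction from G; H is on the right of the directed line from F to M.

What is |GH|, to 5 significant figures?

10.306

Checks: G.y = 0.00, M.y = 0.00 ✓; |FH| = 20.50 ✓; |HM| = 36.20 ✓.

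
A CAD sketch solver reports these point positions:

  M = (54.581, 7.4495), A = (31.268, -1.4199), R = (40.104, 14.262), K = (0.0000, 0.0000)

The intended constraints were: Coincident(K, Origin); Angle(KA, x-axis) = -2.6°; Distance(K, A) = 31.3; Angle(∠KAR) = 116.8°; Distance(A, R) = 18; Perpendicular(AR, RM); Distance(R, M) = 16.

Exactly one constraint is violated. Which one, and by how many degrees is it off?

Perpendicular(AR, RM) — off by 4.20°.

K = (0.00, 0.00) ✓; KA at -2.600° ✓; |KA| = 31.30 ✓; ∠KAR = 116.8° ✓; |AR| = 18.00 ✓; ∠(AR, RM) = 85.80° ✗; |RM| = 16.00 ✓.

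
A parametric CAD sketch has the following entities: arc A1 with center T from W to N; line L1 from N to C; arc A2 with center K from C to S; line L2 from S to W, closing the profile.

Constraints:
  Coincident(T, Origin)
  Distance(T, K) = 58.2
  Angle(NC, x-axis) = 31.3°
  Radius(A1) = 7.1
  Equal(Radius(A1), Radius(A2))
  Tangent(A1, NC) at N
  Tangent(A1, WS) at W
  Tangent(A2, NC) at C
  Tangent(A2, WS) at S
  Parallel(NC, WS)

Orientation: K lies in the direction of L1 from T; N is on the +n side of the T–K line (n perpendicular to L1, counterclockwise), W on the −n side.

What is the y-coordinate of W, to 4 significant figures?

-6.067

The slot axis is L1's direction at 31.3°, so u = (cos 31.3°, sin 31.3°) = (0.8545, 0.5195) and n = (−sin 31.3°, cos 31.3°) = (-0.5195, 0.8545). T is at the origin and K lies 58.2 along u from T, so K = 58.2·u = (49.73, 30.24). Tangency of A1 to both parallel lines with radius 7.1 puts N and W at T ± 7.1·n: N = (-3.689, 6.067), W = (3.689, -6.067). So W.y = -6.067.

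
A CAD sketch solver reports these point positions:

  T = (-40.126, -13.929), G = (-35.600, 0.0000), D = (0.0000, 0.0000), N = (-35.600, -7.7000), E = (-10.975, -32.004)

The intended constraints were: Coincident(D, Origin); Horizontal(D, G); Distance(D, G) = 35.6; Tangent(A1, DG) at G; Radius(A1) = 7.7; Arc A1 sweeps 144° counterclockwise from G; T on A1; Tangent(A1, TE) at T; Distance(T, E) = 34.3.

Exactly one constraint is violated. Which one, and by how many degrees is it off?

Tangent(A1, TE) at T — off by 4.20°.

D = (0.00, 0.00) ✓; D.y = 0.00, G.y = 0.00 ✓; |DG| = 35.60 ✓; ∠(NG, GD) = 90.00° ✓; |NG| = 7.700 ✓; bearing(N→T) − bearing(N→G) = 144.0° ✓; |NT| = 7.700 ✓; ∠(NT, TE) = 85.80° ✗; |TE| = 34.30 ✓.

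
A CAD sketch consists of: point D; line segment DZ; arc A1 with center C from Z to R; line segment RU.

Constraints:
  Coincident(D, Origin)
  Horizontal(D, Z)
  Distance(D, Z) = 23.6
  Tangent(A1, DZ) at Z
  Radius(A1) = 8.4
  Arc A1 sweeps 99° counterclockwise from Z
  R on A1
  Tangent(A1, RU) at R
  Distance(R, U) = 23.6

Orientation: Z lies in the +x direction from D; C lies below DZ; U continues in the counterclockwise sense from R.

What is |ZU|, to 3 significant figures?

33.3

D is at the origin; D and Z share the same y with |DZ| = 23.6 and Z on the +x side, so Z = (23.6, 0.00). Tangency of A1 to DZ means the radius CZ is perpendicular to DZ, so C = Z + (0, -8.4) = (23.6, -8.40). On A1, Z sits at bearing 90° from C; a 99° counterclockwise sweep puts R at bearing 189°, so R = C + 8.4·(cos 189°, sin 189°) = (15.3, -9.71). A1 meets RU tangentially, so CR is at right angles to RU, so RU runs along (−sin 189°, cos 189°); with |RU| = 23.6, U = (19.0, -33.0). Then |ZU| = |U − Z| = 33.3.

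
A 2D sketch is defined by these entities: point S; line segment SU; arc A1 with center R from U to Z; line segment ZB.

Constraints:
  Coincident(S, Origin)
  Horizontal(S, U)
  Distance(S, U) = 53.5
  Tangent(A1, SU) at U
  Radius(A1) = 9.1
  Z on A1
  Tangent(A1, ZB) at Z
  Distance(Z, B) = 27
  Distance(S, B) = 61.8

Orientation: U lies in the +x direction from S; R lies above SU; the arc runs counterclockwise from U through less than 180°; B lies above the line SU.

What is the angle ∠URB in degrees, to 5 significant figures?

171.50°

Checks: |RZ| = 9.100 ✓; ∠(RZ, ZB) = 90.00° ✓; |ZB| = 27.00 ✓; |SB| = 61.80 ✓.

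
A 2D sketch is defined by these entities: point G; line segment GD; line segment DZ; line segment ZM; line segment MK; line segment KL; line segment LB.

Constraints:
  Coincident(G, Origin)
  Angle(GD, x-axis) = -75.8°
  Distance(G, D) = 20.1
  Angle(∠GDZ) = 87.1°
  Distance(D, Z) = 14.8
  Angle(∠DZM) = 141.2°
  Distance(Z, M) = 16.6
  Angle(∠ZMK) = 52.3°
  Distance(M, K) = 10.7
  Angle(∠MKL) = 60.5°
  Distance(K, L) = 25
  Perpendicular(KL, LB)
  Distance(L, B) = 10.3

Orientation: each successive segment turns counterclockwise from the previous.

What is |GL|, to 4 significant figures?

38.89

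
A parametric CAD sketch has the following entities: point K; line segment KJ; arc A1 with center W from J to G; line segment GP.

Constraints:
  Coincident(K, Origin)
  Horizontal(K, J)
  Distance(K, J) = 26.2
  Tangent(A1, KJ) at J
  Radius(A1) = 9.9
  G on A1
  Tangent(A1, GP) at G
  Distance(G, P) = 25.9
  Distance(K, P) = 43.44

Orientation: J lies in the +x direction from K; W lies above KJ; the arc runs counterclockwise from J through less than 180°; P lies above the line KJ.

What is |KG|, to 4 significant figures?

37.83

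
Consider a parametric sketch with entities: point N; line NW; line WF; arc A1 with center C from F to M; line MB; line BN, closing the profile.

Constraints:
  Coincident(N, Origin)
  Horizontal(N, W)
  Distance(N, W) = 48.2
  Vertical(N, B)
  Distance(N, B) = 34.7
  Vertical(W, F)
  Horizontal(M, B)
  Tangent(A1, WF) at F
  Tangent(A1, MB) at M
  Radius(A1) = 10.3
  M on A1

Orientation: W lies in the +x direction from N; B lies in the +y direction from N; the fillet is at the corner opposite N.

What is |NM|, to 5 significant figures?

51.386

N is at the origin; NW is horizontal with |NW| = 48.2 and W on the +x side, so W = (48.200, 0.0000). NB is vertical with |NB| = 34.7 and B on the +y side, so B = (0.0000, 34.700). The virtual corner opposite N is at (48.200, 34.700). A1 meets WF tangentially, so CF is at right angles to WF and A1 meets MB tangentially, so CM is at right angles to MB, with radius 10.3, so the center C sits 10.3 in from both sides at C = (37.900, 24.400). That places the tangent points at F = (48.200, 24.400) on WF and M = (37.900, 34.700) on MB. Then |NM| = |M − N| = 51.386.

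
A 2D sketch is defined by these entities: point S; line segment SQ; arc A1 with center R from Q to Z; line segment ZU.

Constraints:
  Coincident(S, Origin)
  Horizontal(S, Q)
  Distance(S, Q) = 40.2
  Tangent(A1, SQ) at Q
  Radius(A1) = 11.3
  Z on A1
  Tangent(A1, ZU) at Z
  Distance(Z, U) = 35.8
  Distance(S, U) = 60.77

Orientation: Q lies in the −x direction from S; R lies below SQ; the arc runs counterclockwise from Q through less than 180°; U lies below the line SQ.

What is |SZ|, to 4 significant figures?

52.98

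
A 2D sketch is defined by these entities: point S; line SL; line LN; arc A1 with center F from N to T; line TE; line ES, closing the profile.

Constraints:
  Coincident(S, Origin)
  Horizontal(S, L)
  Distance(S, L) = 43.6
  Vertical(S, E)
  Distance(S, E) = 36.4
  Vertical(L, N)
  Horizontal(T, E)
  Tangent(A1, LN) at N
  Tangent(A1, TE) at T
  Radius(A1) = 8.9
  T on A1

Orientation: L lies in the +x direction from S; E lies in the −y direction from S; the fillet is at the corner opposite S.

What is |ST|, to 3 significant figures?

50.3

S is at the origin; S and L share the same y with |SL| = 43.6 and L on the +x side, so L = (43.6, 0.00). SE is vertical with |SE| = 36.4 and E on the −y side, so E = (0.00, -36.4). The virtual corner opposite S is at (43.6, -36.4). The tangent condition forces FN to be normal to LN and tangency of A1 to TE means the radius FT is perpendicular to TE, with radius 8.9, so the center F sits 8.9 in from both sides at F = (34.7, -27.5). That places the tangent points at N = (43.6, -27.5) on LN and T = (34.7, -36.4) on TE. Then |ST| = |T − S| = 50.3.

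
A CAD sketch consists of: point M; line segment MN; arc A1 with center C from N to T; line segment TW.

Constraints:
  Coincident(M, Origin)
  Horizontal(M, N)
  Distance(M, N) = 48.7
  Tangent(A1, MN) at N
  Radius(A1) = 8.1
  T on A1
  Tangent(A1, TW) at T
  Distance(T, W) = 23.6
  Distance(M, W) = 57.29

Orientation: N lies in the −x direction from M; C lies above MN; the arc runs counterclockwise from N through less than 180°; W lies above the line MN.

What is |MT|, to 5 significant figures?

42.106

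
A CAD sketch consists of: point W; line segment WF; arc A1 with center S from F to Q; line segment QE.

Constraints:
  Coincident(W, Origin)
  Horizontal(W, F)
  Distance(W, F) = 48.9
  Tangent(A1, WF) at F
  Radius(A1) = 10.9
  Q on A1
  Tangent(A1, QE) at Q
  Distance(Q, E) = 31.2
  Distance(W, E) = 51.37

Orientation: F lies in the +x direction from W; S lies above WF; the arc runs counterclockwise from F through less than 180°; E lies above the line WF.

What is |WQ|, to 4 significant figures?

59.25

W is at the origin; WF is horizontal with |WF| = 48.9 and F on the +x side, so F = (48.90, 0.000). A1 meets WF tangentially, so SF is at right angles to WF, so S = F + (0, 10.9) = (48.90, 10.90). Since SQ ⟂ QE (tangency), |SE| = √(10.9² + 31.2²) = 33.05 regardless of where Q sits on A1. So E lies on both circle(W, 51.37) and circle(S, 33.05); the above-WF intersection is E = (32.64, 39.67). Q is the foot of the tangent from E: Q = (56.09, 19.09).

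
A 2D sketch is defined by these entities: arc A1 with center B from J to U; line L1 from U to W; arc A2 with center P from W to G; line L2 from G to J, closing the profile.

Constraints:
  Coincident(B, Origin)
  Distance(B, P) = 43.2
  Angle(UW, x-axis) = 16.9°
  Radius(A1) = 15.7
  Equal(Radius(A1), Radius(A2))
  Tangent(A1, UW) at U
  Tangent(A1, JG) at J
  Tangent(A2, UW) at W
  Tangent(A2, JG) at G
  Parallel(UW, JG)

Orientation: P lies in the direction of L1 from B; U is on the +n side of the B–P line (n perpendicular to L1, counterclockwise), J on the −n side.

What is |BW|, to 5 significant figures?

45.964

The slot axis is L1's direction at 16.9°, so u = (cos 16.9°, sin 16.9°) = (0.95681, 0.29070) and n = (−sin 16.9°, cos 16.9°) = (-0.29070, 0.95681). B is at the origin and P lies 43.2 along u from B, so P = 43.2·u = (41.334, 12.558). Tangency of A1 to both parallel lines with radius 15.7 puts U and J at B ± 15.7·n: U = (-4.5640, 15.022), J = (4.5640, -15.022). Equal radii place W and G the same way about P: W = P + 15.7·n = (36.770, 27.580), G = P − 15.7·n = (45.898, -2.4636). Then |BW| = |W − B| = 45.964.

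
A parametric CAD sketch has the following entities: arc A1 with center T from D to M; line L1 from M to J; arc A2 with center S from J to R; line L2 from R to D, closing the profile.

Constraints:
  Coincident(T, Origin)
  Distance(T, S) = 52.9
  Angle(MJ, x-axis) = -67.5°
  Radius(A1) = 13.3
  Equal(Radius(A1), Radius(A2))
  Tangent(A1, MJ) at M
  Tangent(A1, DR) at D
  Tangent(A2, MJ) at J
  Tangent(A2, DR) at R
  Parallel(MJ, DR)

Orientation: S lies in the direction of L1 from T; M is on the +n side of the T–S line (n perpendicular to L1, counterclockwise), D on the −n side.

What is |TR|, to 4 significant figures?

54.55

Tangency of A1 to both parallel lines with radius 13.3 puts M and D at T ± 13.3·n: M = (12.29, 5.090), D = (-12.29, -5.090). Equal radii place J and R the same way about S: J = S + 13.3·n = (32.53, -43.78), R = S − 13.3·n = (7.956, -53.96). Then |TR| = |R − T| = 54.55.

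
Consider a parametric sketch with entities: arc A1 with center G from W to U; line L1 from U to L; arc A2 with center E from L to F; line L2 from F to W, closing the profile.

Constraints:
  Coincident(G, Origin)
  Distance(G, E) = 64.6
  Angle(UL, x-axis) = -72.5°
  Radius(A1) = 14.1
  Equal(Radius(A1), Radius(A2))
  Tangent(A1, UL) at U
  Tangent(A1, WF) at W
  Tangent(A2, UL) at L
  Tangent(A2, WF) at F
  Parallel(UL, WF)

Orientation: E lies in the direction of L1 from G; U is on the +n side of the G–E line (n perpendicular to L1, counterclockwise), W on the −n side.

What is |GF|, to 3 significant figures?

66.1

The slot axis is L1's direction at -72.5°, so u = (cos -72.5°, sin -72.5°) = (0.301, -0.954) and n = (−sin -72.5°, cos -72.5°) = (0.954, 0.301). G is at the origin and E lies 64.6 along u from G, so E = 64.6·u = (19.4, -61.6). Tangency of A1 to both parallel lines with radius 14.1 puts U and W at G ± 14.1·n: U = (13.4, 4.24), W = (-13.4, -4.24). Equal radii place L and F the same way about E: L = E + 14.1·n = (32.9, -57.4), F = E − 14.1·n = (5.98, -65.9). Then |GF| = |F − G| = 66.1.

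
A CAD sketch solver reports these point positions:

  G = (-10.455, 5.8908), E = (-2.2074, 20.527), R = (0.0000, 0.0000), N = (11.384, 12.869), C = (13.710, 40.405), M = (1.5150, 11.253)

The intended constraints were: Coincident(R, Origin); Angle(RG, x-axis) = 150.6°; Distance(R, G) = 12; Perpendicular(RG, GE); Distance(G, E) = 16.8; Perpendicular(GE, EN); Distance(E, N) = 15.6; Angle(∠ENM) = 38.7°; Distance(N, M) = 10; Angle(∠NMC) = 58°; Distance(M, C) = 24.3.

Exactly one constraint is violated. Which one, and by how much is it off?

Distance(M, C) = 24.3 — off by 7.30.

R = (0.00, 0.00) ✓; RG at 150.6° ✓; |RG| = 12.00 ✓; ∠(RG, GE) = 90.00° ✓; |GE| = 16.80 ✓; ∠(GE, EN) = 90.00° ✓; |EN| = 15.60 ✓; ∠ENM = 38.70° ✓; |NM| = 10.00 ✓; ∠NMC = 58.00° ✓; |MC| = 31.60 ✗.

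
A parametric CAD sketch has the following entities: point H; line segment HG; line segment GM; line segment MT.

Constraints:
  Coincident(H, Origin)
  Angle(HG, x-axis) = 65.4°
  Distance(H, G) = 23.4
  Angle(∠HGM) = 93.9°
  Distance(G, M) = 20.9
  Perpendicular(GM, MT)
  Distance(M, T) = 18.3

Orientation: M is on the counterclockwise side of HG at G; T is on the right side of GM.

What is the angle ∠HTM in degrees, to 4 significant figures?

28.37°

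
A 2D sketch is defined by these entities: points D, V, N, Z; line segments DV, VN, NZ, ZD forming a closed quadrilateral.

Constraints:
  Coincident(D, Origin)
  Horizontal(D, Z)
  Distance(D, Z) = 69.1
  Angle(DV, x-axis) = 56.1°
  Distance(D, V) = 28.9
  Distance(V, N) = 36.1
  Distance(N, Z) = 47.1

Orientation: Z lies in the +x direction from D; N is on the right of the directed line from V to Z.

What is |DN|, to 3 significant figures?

26.0

Checks: |VN| = 36.10 ✓; |NZ| = 47.10 ✓.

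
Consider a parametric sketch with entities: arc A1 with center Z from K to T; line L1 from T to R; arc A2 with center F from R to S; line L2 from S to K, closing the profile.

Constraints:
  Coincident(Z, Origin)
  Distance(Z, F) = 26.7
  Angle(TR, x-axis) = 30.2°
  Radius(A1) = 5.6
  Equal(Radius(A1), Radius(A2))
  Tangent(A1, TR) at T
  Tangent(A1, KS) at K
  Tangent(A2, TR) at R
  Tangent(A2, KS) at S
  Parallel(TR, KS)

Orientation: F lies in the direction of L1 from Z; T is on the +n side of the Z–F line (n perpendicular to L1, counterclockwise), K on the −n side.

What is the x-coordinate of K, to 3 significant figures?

2.82

The slot axis is L1's direction at 30.2°, so u = (cos 30.2°, sin 30.2°) = (0.864, 0.503) and n = (−sin 30.2°, cos 30.2°) = (-0.503, 0.864). Z is at the origin and F lies 26.7 along u from Z, so F = 26.7·u = (23.1, 13.4). Tangency of A1 to both parallel lines with radius 5.6 puts T and K at Z ± 5.6·n: T = (-2.82, 4.84), K = (2.82, -4.84). So K.x = 2.82.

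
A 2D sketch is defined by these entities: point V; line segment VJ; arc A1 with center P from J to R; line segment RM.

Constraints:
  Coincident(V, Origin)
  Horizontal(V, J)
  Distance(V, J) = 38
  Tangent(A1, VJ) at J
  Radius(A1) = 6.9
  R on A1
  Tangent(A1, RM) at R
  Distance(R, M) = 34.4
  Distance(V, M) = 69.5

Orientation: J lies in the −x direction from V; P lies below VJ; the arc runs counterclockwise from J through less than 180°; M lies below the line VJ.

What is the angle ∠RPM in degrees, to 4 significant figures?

78.66°

V is at the origin; VJ is horizontal with |VJ| = 38.0 and J on the −x side, so J = (-38.00, 0.000). A1 meets VJ tangentially, so PJ is at right angles to VJ, so P = J + (0, -6.9) = (-38.00, -6.900). Since PR ⟂ RM (tangency), |PM| = √(6.9² + 34.4²) = 35.09 regardless of where R sits on A1. So M lies on both circle(V, 69.5) and circle(P, 35.09); the below-VJ intersection is M = (-60.91, -33.48). R is the foot of the tangent from M: R = (-44.01, -3.511).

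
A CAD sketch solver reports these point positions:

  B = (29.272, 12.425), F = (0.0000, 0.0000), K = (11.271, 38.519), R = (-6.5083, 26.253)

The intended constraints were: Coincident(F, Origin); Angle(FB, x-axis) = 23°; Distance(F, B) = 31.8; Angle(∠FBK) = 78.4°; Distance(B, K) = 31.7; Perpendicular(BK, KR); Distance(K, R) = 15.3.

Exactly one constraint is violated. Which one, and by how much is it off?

Distance(K, R) = 15.3 — off by 6.30.

F = (0.00, 0.00) ✓; FB at 23.00° ✓; |FB| = 31.80 ✓; ∠FBK = 78.40° ✓; |BK| = 31.70 ✓; ∠(BK, KR) = 90.00° ✓; |KR| = 21.60 ✗.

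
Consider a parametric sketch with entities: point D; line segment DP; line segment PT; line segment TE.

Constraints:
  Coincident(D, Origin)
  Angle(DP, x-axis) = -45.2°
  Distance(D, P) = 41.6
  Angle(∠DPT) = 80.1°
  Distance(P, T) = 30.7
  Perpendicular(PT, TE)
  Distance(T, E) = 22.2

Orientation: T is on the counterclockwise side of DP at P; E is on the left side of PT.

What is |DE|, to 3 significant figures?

30.1

D is at the origin; DP runs at -45.2° with length 41.6, so P = 41.6·(cos -45.2°, sin -45.2°) = (29.3, -29.5). ∠DPT = 80.1°, so PT runs at -45.2° + (180° − 80.1°) = 54.7° from the x-axis; with |PT| = 30.7, T = P + 30.7·(cos 54.7°, sin 54.7°) = (47.1, -4.46). PT ⟂ TE; with |TE| = 22.2 on the left of PT, E = T + 22.2·(-0.816, 0.578) = (28.9, 8.37). Then |DE| = |E − D| = 30.1.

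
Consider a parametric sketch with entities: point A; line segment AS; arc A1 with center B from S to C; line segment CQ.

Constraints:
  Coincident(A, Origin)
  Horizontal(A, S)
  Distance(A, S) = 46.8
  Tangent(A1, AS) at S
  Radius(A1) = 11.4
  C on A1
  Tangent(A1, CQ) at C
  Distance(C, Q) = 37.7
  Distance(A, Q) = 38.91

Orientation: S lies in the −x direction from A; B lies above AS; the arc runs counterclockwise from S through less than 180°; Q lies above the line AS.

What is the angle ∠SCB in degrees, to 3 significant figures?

62.6°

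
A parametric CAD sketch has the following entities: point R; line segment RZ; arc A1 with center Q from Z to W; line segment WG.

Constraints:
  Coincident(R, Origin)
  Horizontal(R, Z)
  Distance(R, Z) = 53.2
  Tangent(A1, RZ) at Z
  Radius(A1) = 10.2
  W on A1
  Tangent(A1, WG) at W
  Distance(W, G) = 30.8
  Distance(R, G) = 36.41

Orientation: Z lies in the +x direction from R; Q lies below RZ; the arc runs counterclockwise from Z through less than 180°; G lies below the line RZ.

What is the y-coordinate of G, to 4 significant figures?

-26.39

R is at the origin; R and Z share the same y with |RZ| = 53.2 and Z on the +x side, so Z = (53.20, 0.000). A1 meets RZ tangentially, so QZ is at right angles to RZ, so Q = Z + (0, -10.2) = (53.20, -10.20). Since QW ⟂ WG (tangency), |QG| = √(10.2² + 30.8²) = 32.45 regardless of where W sits on A1. So G lies on both circle(R, 36.41) and circle(Q, 32.45); the below-RZ intersection is G = (25.08, -26.39). W is the foot of the tangent from G: W = (45.59, -3.409).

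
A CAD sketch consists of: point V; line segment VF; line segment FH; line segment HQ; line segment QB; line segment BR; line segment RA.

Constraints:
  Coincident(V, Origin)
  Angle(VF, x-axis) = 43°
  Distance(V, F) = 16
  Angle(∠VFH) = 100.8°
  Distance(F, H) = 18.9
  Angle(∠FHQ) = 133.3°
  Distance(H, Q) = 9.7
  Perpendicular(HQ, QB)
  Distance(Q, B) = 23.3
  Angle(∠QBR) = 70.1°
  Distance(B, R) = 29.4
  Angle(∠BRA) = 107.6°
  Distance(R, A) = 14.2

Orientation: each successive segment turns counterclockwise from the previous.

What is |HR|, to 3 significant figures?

22.3

V is at the origin; VF runs at 43.0° with length 16.0, so F = (11.7, 10.9). ∠VFH = 100.8° gives FH at 122° from the x-axis; with |FH| = 18.9, H = (1.63, 26.9). ∠FHQ = 133.3° gives HQ at 169° from the x-axis; with |HQ| = 9.7, Q = (-7.89, 28.8). HQ ⟂ QB, so QB runs at -101°; with |QB| = 23.3, B = (-12.4, 5.91). ∠QBR = 70.1° gives BR at 8.80° from the x-axis; with |BR| = 29.4, R = (16.7, 10.4). Then |HR| = |R − H| = 22.3.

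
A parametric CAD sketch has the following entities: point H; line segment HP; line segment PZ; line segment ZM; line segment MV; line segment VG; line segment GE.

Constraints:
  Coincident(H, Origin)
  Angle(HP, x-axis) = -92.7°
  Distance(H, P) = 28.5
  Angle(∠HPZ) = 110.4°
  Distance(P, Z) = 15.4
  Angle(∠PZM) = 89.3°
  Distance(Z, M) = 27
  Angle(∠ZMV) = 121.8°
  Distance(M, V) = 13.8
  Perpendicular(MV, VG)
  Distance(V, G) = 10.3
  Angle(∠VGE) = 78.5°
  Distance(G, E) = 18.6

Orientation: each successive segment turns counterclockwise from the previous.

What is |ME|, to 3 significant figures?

7.94

H is at the origin; HP runs at -92.7° with length 28.5, so P = (-1.34, -28.5). ∠HPZ = 110.4° gives PZ at -23.1° from the x-axis; with |PZ| = 15.4, Z = (12.8, -34.5). ∠PZM = 89.3° gives ZM at 67.6° from the x-axis; with |ZM| = 27.0, M = (23.1, -9.55). ∠ZMV = 121.8° gives MV at 126° from the x-axis; with |MV| = 13.8, V = (15.0, 1.65). MV ⟂ VG, so VG runs at -144°; with |VG| = 10.3, G = (6.69, -4.38). ∠VGE = 78.5° gives GE at -42.7° from the x-axis; with |GE| = 18.6, E = (20.4, -17.0). Then |ME| = |E − M| = 7.94.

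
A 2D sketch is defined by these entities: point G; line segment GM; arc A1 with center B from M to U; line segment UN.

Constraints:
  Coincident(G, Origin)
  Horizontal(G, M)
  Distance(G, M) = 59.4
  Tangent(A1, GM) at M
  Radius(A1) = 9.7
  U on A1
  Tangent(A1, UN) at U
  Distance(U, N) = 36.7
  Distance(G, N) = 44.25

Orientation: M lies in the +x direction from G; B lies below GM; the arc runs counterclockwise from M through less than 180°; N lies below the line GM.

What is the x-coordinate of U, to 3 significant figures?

51.7

Checks: |BU| = 9.700 ✓; ∠(BU, UN) = 90.00° ✓; |UN| = 36.70 ✓; |GN| = 44.25 ✓.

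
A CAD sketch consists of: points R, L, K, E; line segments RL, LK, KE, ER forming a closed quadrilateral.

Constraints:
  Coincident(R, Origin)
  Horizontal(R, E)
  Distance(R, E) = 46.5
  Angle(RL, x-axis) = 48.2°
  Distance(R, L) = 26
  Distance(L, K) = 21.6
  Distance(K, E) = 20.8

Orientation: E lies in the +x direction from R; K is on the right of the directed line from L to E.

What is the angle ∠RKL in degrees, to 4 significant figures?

66.01°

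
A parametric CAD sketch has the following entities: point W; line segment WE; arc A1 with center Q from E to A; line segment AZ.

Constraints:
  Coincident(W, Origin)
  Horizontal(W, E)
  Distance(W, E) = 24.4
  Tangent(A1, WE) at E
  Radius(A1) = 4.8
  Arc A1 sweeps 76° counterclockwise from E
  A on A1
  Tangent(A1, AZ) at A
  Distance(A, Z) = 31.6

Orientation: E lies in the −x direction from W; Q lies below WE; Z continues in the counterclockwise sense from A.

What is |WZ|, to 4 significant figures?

50.23

On A1, E sits at bearing 90° from Q; a 76° counterclockwise sweep puts A at bearing 166°, so A = Q + 4.8·(cos 166°, sin 166°) = (-29.06, -3.639). A1 meets AZ tangentially, so QA is at right angles to AZ, so AZ runs along (−sin 166°, cos 166°); with |AZ| = 31.6, Z = (-36.70, -34.30). Then |WZ| = |Z − W| = 50.23.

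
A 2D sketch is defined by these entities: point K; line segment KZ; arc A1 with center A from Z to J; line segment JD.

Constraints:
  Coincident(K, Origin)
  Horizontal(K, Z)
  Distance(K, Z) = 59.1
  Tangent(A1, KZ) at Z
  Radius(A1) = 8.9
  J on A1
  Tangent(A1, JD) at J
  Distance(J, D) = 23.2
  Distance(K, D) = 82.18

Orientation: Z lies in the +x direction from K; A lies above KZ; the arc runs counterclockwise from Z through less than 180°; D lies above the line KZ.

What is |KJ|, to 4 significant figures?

66.94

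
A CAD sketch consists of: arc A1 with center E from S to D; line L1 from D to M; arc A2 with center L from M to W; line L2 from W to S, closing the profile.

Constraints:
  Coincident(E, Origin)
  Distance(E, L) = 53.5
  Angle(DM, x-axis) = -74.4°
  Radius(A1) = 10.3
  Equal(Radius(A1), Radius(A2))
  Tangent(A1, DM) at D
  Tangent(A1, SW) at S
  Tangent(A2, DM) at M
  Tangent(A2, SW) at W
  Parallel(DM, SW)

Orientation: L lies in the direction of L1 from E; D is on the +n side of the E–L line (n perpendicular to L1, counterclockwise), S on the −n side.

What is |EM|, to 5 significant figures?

54.482

Tangency of A1 to both parallel lines with radius 10.3 puts D and S at E ± 10.3·n: D = (9.9206, 2.7699), S = (-9.9206, -2.7699). Equal radii place M and W the same way about L: M = L + 10.3·n = (24.308, -48.759), W = L − 10.3·n = (4.4666, -54.299). Then |EM| = |M − E| = 54.482.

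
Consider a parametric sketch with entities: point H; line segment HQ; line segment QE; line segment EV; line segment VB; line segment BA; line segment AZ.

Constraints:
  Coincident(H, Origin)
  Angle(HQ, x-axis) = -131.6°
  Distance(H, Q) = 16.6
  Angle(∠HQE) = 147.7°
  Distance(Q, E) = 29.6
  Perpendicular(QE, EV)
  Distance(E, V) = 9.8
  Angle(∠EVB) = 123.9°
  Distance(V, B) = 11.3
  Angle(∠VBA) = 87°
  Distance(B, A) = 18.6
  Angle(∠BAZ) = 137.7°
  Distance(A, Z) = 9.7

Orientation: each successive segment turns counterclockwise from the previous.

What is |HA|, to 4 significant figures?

26.20

H is at the origin; HQ runs at -131.6° with length 16.6, so Q = (-11.02, -12.41). ∠HQE = 147.7° gives QE at -99.30° from the x-axis; with |QE| = 29.6, E = (-15.80, -41.62). QE ⟂ EV, so EV runs at -9.300°; with |EV| = 9.8, V = (-6.133, -43.21). ∠EVB = 123.9° gives VB at 46.80° from the x-axis; with |VB| = 11.3, B = (1.602, -34.97). ∠VBA = 87.0° gives BA at 139.8° from the x-axis; with |BA| = 18.6, A = (-12.60, -22.97). Then |HA| = |A − H| = 26.20.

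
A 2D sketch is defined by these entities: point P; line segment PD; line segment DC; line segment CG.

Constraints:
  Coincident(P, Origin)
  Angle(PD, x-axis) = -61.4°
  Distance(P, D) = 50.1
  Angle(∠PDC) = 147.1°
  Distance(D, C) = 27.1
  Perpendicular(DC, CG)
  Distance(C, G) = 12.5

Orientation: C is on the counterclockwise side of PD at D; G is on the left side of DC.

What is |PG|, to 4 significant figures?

70.71

P is at the origin; PD runs at -61.4° with length 50.1, so D = 50.1·(cos -61.4°, sin -61.4°) = (23.98, -43.99). ∠PDC = 147.1°, so DC runs at -61.4° + (180° − 147.1°) = -28.50° from the x-axis; with |DC| = 27.1, C = D + 27.1·(cos -28.50°, sin -28.50°) = (47.80, -56.92). DC is perpendicular to CG; with |CG| = 12.5 on the left of DC, G = C + 12.5·(0.4772, 0.8788) = (53.76, -45.93). Then |PG| = |G − P| = 70.71.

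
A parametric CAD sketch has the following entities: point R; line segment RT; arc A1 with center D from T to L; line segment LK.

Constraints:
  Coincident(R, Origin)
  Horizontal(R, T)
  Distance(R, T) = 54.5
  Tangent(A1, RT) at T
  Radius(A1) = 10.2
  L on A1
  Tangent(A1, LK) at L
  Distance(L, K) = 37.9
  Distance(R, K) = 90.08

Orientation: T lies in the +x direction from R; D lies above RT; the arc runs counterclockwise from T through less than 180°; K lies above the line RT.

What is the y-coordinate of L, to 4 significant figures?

5.434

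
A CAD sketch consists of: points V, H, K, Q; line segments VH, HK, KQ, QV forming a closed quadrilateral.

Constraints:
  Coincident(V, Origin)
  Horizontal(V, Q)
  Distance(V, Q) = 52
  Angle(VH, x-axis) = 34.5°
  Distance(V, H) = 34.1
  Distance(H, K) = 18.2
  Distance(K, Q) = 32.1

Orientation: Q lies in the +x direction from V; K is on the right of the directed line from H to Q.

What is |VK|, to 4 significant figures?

20.26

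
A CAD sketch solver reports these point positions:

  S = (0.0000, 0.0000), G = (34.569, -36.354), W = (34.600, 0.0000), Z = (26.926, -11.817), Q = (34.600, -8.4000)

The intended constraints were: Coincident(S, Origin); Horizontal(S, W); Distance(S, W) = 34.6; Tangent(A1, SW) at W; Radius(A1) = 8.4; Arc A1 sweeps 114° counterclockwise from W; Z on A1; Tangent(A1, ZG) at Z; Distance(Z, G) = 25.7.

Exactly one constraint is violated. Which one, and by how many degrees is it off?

Tangent(A1, ZG) at Z — off by 6.70°.

S = (0.00, 0.00) ✓; S.y = 0.00, W.y = 0.00 ✓; |SW| = 34.60 ✓; ∠(QW, WS) = 90.00° ✓; |QW| = 8.400 ✓; bearing(Q→Z) − bearing(Q→W) = 114.0° ✓; |QZ| = 8.400 ✓; ∠(QZ, ZG) = 96.70° ✗; |ZG| = 25.70 ✓.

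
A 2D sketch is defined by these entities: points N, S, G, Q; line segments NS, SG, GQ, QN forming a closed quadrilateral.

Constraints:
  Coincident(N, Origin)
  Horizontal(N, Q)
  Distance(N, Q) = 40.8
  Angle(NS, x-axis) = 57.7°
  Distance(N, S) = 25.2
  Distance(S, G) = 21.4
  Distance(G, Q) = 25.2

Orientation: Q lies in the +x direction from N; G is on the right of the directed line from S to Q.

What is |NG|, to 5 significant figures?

15.600

Checks: |SG| = 21.40 ✓; |GQ| = 25.20 ✓.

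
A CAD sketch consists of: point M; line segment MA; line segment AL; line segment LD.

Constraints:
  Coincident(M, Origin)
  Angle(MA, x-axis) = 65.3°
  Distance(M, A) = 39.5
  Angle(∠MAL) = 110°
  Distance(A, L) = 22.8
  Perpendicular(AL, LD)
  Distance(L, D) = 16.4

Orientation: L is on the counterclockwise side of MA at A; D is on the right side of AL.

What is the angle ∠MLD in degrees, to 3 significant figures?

136°

∠MAL = 110.0°, so AL runs at 65.3° + (180° − 110.0°) = 135° from the x-axis; with |AL| = 22.8, L = A + 22.8·(cos 135°, sin 135°) = (0.300, 51.9). AL ⟂ LD; with |LD| = 16.4 on the right of AL, D = L + 16.4·(0.703, 0.711) = (11.8, 63.6). Then cos ∠MLD = LM·LD / (|LM||LD|), giving 136°.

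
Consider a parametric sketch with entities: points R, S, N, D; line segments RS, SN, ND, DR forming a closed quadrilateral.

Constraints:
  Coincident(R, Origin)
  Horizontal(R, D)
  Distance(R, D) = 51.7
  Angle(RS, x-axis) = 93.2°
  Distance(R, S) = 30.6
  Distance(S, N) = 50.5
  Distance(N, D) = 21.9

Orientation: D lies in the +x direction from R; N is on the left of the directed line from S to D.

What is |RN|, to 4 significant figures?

52.62

Checks: |SN| = 50.50 ✓; |ND| = 21.90 ✓.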